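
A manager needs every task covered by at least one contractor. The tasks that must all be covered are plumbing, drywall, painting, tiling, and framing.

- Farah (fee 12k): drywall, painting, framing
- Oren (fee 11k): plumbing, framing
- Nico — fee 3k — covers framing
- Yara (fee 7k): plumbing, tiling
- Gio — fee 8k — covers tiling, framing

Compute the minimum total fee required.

The greedy cost-per-new-task heuristic would pick Nico, Yara, and Farah for 22, but a cheaper cover exists.
Choose Farah and Yara: together they cover plumbing, drywall, painting, tiling, framing — every task.
Total fee: 12 + 7 = 19.
No cover costs less than 19.

19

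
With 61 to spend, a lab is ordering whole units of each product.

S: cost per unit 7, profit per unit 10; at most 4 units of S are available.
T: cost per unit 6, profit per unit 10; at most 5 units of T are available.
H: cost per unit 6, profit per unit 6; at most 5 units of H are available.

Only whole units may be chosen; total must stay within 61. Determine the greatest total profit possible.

90

This is a bounded integer knapsack.
4×S and 5×T: cost 58 ≤ 61, profit 4·10 + 5·10 = 90.
3×S, 5×T, and 1×H: cost 57 ≤ 61, profit 3·10 + 5·10 + 1·6 = 86.
Best is 90.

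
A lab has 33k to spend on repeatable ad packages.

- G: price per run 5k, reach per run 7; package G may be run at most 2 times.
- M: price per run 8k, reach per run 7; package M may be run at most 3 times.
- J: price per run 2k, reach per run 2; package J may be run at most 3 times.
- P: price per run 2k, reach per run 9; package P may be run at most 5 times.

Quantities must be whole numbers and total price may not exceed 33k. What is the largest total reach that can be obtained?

1×G, 2×M, 1×J, and 5×P: price 33 ≤ 33, reach 1·7 + 2·7 + 1·2 + 5·9 = 68.
2×G, 1×M, 2×J, and 5×P: price 32 ≤ 33, reach 2·7 + 1·7 + 2·2 + 5·9 = 70.
Best is 70.

70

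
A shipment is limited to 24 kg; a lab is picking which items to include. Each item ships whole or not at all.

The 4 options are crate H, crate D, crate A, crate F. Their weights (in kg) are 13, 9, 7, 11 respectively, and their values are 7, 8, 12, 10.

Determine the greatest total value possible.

22

crate H + crate A: weight 13 + 7 = 20 ≤ 24, value 7 + 12 = 19.
crate D + crate A: weight 9 + 7 = 16 ≤ 24, value 8 + 12 = 20.
crate A + crate F: weight 7 + 11 = 18 ≤ 24, value 12 + 10 = 22.
Best is crate A and crate F with total value 22.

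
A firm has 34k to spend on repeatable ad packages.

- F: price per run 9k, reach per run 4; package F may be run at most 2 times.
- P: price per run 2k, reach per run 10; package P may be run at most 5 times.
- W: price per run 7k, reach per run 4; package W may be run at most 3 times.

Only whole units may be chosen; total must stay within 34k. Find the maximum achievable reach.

Take 5×P and 3×W: price 31 ≤ 34, reach 5·10 + 3·4 = 62.
P has the best ratio (10/2) and is taken to its limit of 5; remaining capacity is filled optimally with the others.

62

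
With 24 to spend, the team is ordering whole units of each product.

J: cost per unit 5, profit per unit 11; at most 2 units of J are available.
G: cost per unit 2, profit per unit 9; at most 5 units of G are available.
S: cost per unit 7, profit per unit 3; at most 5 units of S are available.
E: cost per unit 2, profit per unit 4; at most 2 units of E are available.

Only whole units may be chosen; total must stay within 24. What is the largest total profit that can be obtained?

75

This is a bounded integer knapsack.
G has the best ratio (9/2); taking only G gives at most 5×9 = 45 (stopped by the supply cap of 5).
Mixing does better — 2×J, 5×G, and 2×E: cost 24 ≤ 24, profit 2·11 + 5·9 + 2·4 = 75.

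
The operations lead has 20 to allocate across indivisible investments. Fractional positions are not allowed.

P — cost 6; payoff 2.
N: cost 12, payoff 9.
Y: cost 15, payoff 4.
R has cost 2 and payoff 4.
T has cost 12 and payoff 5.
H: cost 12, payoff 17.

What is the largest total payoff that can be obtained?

Allowing fractional choices, the relaxed optimum would be about 25.5, but investments are indivisible.
P + R + H: cost 6 + 2 + 12 = 20 ≤ 20, payoff 2 + 4 + 17 = 23.
P + H: cost 6 + 12 = 18 ≤ 20, payoff 2 + 17 = 19.
R + H: cost 2 + 12 = 14 ≤ 20, payoff 4 + 17 = 21.
Best is P, R, and H with total payoff 23.

23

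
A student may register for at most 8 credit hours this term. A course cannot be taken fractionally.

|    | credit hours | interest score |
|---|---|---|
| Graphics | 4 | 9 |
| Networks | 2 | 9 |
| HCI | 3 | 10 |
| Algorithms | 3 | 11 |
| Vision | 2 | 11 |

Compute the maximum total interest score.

32

Take HCI, Algorithms, and Vision: credit hours 3 + 3 + 2 = 8 ≤ 8, interest score 10 + 11 + 11 = 32.
No other feasible combination does better.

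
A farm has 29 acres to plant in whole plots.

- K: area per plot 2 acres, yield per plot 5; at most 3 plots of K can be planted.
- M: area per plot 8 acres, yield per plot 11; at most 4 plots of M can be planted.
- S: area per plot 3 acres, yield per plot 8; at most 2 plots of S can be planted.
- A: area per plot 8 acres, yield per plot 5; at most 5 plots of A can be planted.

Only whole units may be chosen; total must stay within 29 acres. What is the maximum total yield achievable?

S has the best ratio (8/3); taking only S gives at most 2×8 = 16 (stopped by the supply cap of 2).
Mixing does better — 3×K, 2×M, and 2×S: area 28 ≤ 29, yield 3·5 + 2·11 + 2·8 = 53.

53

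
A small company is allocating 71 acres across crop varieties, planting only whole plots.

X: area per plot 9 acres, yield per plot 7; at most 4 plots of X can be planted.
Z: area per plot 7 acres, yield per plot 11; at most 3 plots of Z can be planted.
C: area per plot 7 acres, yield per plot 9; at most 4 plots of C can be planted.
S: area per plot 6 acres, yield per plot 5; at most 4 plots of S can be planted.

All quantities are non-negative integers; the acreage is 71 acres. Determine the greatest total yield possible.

Z has the best ratio (11/7); taking only Z gives at most 3×11 = 33 (stopped by the supply cap of 3).
Mixing does better — 1×X, 3×Z, 4×C, and 2×S: area 70 ≤ 71, yield 1·7 + 3·11 + 4·9 + 2·5 = 86.

86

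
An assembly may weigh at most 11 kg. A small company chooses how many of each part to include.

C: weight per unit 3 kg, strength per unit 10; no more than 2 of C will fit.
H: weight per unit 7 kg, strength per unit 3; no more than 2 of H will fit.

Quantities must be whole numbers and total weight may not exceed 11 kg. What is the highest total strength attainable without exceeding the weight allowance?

C has the best ratio (10/3); taking only C gives at most 2×10 = 20 (stopped by the supply cap of 2).
Optimal: 2×C: weight 6 ≤ 11, strength 2·10 = 20.

20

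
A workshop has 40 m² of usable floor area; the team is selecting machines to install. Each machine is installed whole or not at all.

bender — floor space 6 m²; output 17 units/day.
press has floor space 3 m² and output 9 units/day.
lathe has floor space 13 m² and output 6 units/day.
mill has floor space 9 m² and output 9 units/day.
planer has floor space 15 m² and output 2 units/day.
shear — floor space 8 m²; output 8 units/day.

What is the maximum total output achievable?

Allowing fractional choices, the relaxed optimum would be about 49.1, but machines are indivisible.
bender + press + lathe + mill + shear: floor space 6 + 3 + 13 + 9 + 8 = 39 ≤ 40, output 17 + 9 + 6 + 9 + 8 = 49.
bender + press + mill + shear: floor space 6 + 3 + 9 + 8 = 26 ≤ 40, output 17 + 9 + 9 + 8 = 43.
Best is bender, press, lathe, mill, and shear with total output 49.

49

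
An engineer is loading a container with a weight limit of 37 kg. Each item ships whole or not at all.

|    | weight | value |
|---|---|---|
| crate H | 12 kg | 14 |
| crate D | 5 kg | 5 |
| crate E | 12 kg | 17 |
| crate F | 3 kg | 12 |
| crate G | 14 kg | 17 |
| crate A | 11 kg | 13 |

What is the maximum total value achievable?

Treat it as a binary knapsack problem.
Allowing fractional choices, the relaxed optimum would be about 55.5, but items are indivisible.
crate D + crate E + crate F + crate G: weight 5 + 12 + 3 + 14 = 34 ≤ 37, value 5 + 17 + 12 + 17 = 51.
crate H + crate D + crate E + crate F: weight 12 + 5 + 12 + 3 = 32 ≤ 37, value 14 + 5 + 17 + 12 = 48.
Best is crate D, crate E, crate F, and crate G with total value 51.

51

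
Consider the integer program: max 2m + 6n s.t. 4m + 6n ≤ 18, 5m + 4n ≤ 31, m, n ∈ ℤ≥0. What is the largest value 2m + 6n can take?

(m,n)=(0,3): 4·0+6·3=18≤18, 5·0+4·3=12≤31, objective 18.
(m,n)=(1,2): 4·1+6·2=16≤18, 5·1+4·2=13≤31, objective 14.
No feasible integer point exceeds 18.

18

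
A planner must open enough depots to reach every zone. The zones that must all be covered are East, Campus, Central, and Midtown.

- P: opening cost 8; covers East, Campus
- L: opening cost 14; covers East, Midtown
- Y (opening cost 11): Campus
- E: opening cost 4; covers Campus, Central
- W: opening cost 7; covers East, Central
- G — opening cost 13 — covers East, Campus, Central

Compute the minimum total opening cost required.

Choose L and E: together they cover East, Campus, Central, Midtown — every zone.
Total opening cost: 14 + 4 = 18.

18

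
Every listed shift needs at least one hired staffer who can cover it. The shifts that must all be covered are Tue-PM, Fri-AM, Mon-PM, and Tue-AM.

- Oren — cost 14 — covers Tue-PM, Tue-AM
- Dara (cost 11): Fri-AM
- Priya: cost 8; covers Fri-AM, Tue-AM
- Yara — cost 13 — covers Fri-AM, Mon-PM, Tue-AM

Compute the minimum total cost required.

Choose Oren and Yara: together they cover Tue-PM, Fri-AM, Mon-PM, Tue-AM — every shift.
Total cost: 14 + 13 = 27.

27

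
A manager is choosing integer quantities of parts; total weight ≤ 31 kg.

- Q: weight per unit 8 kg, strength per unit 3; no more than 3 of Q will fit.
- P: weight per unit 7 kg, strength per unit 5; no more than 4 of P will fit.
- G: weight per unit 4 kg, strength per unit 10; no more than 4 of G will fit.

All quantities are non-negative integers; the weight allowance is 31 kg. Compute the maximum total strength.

G has the best ratio (10/4); taking only G gives at most 4×10 = 40 (stopped by the supply cap of 4).
Mixing does better — 2×P and 4×G: weight 30 ≤ 31, strength 2·5 + 4·10 = 50.

50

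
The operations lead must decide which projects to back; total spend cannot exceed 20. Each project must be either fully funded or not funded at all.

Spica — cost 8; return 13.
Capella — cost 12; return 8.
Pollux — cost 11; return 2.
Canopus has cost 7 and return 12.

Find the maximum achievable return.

25

Allowing fractional choices, the relaxed optimum would be about 28.3, but projects are indivisible.
Spica + Canopus: cost 8 + 7 = 15 ≤ 20, return 13 + 12 = 25.
Capella + Canopus: cost 12 + 7 = 19 ≤ 20, return 8 + 12 = 20.
Spica + Capella: cost 8 + 12 = 20 ≤ 20, return 13 + 8 = 21.
Best is Spica and Canopus with total return 25.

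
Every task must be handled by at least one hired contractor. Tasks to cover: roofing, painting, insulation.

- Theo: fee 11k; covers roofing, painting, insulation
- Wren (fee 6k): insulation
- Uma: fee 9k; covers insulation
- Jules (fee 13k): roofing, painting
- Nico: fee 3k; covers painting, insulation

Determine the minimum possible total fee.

11

The greedy cost-per-new-task heuristic would pick Nico and Theo for 14, but a cheaper cover exists.
Theo alone covers roofing, painting, insulation — every task.
Total fee: 11.
No cover costs less than 11.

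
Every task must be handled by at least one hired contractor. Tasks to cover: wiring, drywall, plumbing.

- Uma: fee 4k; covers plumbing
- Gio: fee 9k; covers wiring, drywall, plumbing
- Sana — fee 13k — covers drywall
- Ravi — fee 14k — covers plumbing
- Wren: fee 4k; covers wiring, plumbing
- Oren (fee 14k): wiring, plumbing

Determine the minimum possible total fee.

Gio alone covers wiring, drywall, plumbing — every task.
Total fee: 9.

9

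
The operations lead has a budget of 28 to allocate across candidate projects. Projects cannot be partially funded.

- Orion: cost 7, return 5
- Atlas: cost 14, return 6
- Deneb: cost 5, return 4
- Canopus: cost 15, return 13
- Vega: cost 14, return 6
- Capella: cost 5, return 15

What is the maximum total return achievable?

This is a 0-1 knapsack instance.
Allowing fractional choices, the relaxed optimum would be about 34.1, but projects are indivisible.
Orion + Canopus + Capella: cost 7 + 15 + 5 = 27 ≤ 28, return 5 + 13 + 15 = 33.
Canopus + Capella: cost 15 + 5 = 20 ≤ 28, return 13 + 15 = 28.
Deneb + Canopus + Capella: cost 5 + 15 + 5 = 25 ≤ 28, return 4 + 13 + 15 = 32.
Best is Orion, Canopus, and Capella with total return 33.

33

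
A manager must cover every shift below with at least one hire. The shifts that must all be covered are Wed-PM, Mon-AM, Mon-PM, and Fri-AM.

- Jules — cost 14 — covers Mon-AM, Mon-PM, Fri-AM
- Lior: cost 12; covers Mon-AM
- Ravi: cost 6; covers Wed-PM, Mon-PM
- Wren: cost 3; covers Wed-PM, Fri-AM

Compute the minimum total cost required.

17

Choose Jules and Wren: together they cover Wed-PM, Mon-AM, Mon-PM, Fri-AM — every shift.
Total cost: 14 + 3 = 17.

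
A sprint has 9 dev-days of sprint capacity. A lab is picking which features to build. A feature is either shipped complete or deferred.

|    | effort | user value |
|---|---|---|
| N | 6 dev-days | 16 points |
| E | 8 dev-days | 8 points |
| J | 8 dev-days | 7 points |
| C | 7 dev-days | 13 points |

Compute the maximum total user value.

Allowing fractional choices, the relaxed optimum would be about 21.6, but features are indivisible.
N: effort 6 ≤ 9, user value 16.
E: effort 8 ≤ 9, user value 8.
C: effort 7 ≤ 9, user value 13.
Best is N with total user value 16.

16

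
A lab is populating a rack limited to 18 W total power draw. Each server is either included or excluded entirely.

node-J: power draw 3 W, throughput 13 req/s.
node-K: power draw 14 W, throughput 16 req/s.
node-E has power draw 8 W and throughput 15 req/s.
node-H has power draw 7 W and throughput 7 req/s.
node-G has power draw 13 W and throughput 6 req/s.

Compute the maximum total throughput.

35

Allowing fractional choices, the relaxed optimum would be about 36.0, but servers are indivisible.
node-J + node-K: power draw 3 + 14 = 17 ≤ 18, throughput 13 + 16 = 29.
node-J + node-E + node-H: power draw 3 + 8 + 7 = 18 ≤ 18, throughput 13 + 15 + 7 = 35.
Best is node-J, node-E, and node-H with total throughput 35.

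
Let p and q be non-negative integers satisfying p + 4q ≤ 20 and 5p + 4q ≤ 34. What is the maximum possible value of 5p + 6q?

(p,q)=(3,4) is feasible, giving 39.
(p,q)=(4,3) is feasible, giving 38.
(p,q)=(2,4) is feasible, giving 34.
The best lattice point is (3,4), giving 39.

39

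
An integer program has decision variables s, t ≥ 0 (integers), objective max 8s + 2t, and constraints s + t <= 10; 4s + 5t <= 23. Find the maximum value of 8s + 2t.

(s,t)=(5,0): 1·5+1·0=5≤10, 4·5+5·0=20≤23, objective 40.
(s,t)=(4,1): 1·4+1·1=5≤10, 4·4+5·1=21≤23, objective 34.
(s,t)=(4,0): 1·4+1·0=4≤10, 4·4+5·0=16≤23, objective 32.
Maximum is 40 at (s,t)=(5,0).

40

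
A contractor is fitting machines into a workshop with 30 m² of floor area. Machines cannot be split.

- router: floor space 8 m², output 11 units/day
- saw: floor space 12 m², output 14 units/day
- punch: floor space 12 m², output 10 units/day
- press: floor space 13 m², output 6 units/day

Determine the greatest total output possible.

25

Treat it as a binary knapsack problem.
saw + punch: floor space 12 + 12 = 24 ≤ 30, output 14 + 10 = 24.
router + punch: floor space 8 + 12 = 20 ≤ 30, output 11 + 10 = 21.
router + saw: floor space 8 + 12 = 20 ≤ 30, output 11 + 14 = 25.
Best is router and saw with total output 25.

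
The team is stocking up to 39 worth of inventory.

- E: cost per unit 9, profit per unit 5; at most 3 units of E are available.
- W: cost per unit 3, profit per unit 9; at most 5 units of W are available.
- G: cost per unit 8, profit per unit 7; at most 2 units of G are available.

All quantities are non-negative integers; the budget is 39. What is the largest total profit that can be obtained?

W has the best ratio (9/3); taking only W gives at most 5×9 = 45 (stopped by the supply cap of 5).
Mixing does better — 5×W and 2×G: cost 31 ≤ 39, profit 5·9 + 2·7 = 59.

59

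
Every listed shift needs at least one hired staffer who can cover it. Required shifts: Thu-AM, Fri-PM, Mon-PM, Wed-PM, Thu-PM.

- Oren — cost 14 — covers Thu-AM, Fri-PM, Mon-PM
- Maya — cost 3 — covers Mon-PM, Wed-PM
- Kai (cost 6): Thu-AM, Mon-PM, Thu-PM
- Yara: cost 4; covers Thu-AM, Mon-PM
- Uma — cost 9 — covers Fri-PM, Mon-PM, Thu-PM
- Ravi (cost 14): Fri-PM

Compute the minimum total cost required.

This is a weighted set-cover instance.
The greedy cost-per-new-shift heuristic would pick Maya, Kai, and Uma for 18, but a cheaper cover exists.
Choose Maya, Yara, and Uma: together they cover Thu-AM, Fri-PM, Mon-PM, Wed-PM, Thu-PM — every shift.
Total cost: 3 + 4 + 9 = 16.
No cover costs less than 16.

16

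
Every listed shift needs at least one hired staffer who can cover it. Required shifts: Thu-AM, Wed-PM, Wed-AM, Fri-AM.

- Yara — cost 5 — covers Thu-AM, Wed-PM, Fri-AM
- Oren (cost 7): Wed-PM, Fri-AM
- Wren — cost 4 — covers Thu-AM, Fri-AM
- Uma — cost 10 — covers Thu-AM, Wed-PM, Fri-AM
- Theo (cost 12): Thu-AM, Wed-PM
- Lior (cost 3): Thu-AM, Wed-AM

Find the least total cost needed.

8

Choose Yara and Lior: together they cover Thu-AM, Wed-PM, Wed-AM, Fri-AM — every shift.
Total cost: 5 + 3 = 8.
No cover costs less than 8.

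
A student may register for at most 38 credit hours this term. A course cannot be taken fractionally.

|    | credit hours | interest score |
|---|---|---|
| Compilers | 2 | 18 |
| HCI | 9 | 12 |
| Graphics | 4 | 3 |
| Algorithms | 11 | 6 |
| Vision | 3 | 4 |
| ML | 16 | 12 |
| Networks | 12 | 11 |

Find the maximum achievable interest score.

51

Treat it as a binary knapsack problem.
Allowing fractional choices, the relaxed optimum would be about 54.0, but courses are indivisible.
Compilers + HCI + Algorithms + Vision + Networks: credit hours 2 + 9 + 11 + 3 + 12 = 37 ≤ 38, interest score 18 + 12 + 6 + 4 + 11 = 51.
Compilers + HCI + Graphics + Algorithms + Networks: credit hours 2 + 9 + 4 + 11 + 12 = 38 ≤ 38, interest score 18 + 12 + 3 + 6 + 11 = 50.
Best is Compilers, HCI, Algorithms, Vision, and Networks with total interest score 51.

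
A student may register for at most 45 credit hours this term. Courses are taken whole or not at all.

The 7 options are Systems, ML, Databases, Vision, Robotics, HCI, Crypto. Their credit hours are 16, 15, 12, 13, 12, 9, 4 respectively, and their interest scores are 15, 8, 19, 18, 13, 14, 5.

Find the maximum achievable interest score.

57

This is a 0-1 knapsack instance.
Systems + Databases + Vision + Crypto: credit hours 16 + 12 + 13 + 4 = 45 ≤ 45, interest score 15 + 19 + 18 + 5 = 57.
Databases + Vision + HCI + Crypto: credit hours 12 + 13 + 9 + 4 = 38 ≤ 45, interest score 19 + 18 + 14 + 5 = 56.
Databases + Vision + Robotics + Crypto: credit hours 12 + 13 + 12 + 4 = 41 ≤ 45, interest score 19 + 18 + 13 + 5 = 55.
Best is Systems, Databases, Vision, and Crypto with total interest score 57.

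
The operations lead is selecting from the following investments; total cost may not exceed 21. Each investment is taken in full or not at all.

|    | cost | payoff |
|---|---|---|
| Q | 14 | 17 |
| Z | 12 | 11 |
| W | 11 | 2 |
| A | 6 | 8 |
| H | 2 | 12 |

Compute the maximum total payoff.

Allowing fractional choices, the relaxed optimum would be about 35.8, but investments are indivisible.
Z + A + H: cost 12 + 6 + 2 = 20 ≤ 21, payoff 11 + 8 + 12 = 31.
Q + A: cost 14 + 6 = 20 ≤ 21, payoff 17 + 8 = 25.
Q + H: cost 14 + 2 = 16 ≤ 21, payoff 17 + 12 = 29.
Best is Z, A, and H with total payoff 31.

31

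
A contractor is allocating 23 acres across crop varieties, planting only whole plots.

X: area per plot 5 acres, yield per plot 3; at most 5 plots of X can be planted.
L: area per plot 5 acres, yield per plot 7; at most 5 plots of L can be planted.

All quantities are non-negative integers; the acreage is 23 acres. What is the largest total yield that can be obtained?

This is a bounded integer knapsack.
L has the best ratio (7/5); taking only L gives at most 4×7 = 28 (stopped by the area limit).
Optimal: 4×L: area 20 ≤ 23, yield 4·7 = 28.

28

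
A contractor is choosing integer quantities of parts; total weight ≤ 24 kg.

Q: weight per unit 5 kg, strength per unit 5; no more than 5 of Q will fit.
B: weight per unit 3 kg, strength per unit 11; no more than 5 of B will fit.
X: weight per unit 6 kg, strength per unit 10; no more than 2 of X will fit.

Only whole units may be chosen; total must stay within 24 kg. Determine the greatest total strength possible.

5×B and 1×X: weight 21 ≤ 24, strength 5·11 + 1·10 = 65.
4×B and 2×X: weight 24 ≤ 24, strength 4·11 + 2·10 = 64.
Best is 65.

65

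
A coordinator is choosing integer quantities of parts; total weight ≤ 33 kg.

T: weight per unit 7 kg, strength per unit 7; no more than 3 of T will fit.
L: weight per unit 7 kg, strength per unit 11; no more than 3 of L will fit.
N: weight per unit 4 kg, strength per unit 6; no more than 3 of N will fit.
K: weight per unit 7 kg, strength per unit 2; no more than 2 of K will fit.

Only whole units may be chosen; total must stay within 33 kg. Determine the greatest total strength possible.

51

Take 3×L and 3×N: weight 33 ≤ 33, strength 3·11 + 3·6 = 51.
L has the best ratio (11/7) and is taken to its limit of 3; remaining capacity is filled optimally with the others.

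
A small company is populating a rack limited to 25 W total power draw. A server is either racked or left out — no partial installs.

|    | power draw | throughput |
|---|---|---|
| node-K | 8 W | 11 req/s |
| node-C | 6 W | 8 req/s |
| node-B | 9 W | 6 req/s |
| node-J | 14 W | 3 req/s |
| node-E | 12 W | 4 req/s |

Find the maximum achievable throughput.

25

This is an integer program with binary decision variables.
Allowing fractional choices, the relaxed optimum would be about 25.7, but servers are indivisible.
node-K + node-B: power draw 8 + 9 = 17 ≤ 25, throughput 11 + 6 = 17.
node-K + node-C + node-B: power draw 8 + 6 + 9 = 23 ≤ 25, throughput 11 + 8 + 6 = 25.
node-K + node-C: power draw 8 + 6 = 14 ≤ 25, throughput 11 + 8 = 19.
Best is node-K, node-C, and node-B with total throughput 25.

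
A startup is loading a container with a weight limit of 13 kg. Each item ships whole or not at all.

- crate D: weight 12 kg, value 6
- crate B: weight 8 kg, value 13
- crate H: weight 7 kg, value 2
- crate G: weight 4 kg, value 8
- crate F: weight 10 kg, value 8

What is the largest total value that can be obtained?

21

crate B + crate G: weight 8 + 4 = 12 ≤ 13, value 13 + 8 = 21.
crate B: weight 8 ≤ 13, value 13.
crate H + crate G: weight 7 + 4 = 11 ≤ 13, value 2 + 8 = 10.
Best is crate B and crate G with total value 21.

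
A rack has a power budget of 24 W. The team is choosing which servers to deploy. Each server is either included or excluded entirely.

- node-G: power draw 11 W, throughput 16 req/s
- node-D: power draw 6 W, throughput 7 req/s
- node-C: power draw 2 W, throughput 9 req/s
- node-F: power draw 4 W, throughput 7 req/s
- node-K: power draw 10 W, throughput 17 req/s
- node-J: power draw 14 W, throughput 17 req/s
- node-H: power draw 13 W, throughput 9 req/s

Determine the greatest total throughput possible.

42

This is an integer program with binary decision variables.
node-G + node-C + node-K: power draw 11 + 2 + 10 = 23 ≤ 24, throughput 16 + 9 + 17 = 42.
node-D + node-C + node-F + node-K: power draw 6 + 2 + 4 + 10 = 22 ≤ 24, throughput 7 + 9 + 7 + 17 = 40.
node-G + node-D + node-C + node-F: power draw 11 + 6 + 2 + 4 = 23 ≤ 24, throughput 16 + 7 + 9 + 7 = 39.
Best is node-G, node-C, and node-K with total throughput 42.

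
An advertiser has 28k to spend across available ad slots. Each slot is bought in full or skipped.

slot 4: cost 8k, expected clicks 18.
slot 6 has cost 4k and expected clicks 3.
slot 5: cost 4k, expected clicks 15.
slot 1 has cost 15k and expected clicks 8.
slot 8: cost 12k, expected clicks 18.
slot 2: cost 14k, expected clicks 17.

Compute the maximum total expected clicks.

54

Allowing fractional choices, the relaxed optimum would be about 55.9, but ad slots are indivisible.
slot 4 + slot 5 + slot 2: cost 8 + 4 + 14 = 26 ≤ 28, expected clicks 18 + 15 + 17 = 50.
slot 4 + slot 5 + slot 8: cost 8 + 4 + 12 = 24 ≤ 28, expected clicks 18 + 15 + 18 = 51.
slot 4 + slot 6 + slot 5 + slot 8: cost 8 + 4 + 4 + 12 = 28 ≤ 28, expected clicks 18 + 3 + 15 + 18 = 54.
Best is slot 4, slot 6, slot 5, and slot 8 with total expected clicks 54.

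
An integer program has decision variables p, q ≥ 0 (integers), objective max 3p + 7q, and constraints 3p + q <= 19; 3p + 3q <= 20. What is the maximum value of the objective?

(p,q)=(0,6): 3·0+1·6=6≤19, 3·0+3·6=18≤20, objective 42.
(p,q)=(1,5): 3·1+1·5=8≤19, 3·1+3·5=18≤20, objective 38.
(p,q)=(0,5): 3·0+1·5=5≤19, 3·0+3·5=15≤20, objective 35.
Maximum is 42 at (p,q)=(0,6).

42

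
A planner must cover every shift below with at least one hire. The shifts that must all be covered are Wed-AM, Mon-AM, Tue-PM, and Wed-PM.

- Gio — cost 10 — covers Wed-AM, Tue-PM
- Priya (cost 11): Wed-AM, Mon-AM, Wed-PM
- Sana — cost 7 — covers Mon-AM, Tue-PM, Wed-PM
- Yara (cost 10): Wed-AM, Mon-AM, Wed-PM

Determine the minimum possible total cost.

Choose Gio and Sana: together they cover Wed-AM, Mon-AM, Tue-PM, Wed-PM — every shift.
Total cost: 10 + 7 = 17.

17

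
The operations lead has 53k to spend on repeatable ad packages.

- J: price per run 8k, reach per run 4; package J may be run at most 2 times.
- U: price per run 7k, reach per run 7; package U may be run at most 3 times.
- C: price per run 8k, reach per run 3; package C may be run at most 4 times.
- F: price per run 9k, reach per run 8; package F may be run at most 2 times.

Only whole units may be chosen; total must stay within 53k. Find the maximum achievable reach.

3×U, 1×C, and 2×F: price 47 ≤ 53, reach 3·7 + 1·3 + 2·8 = 40.
1×J, 3×U, and 2×F: price 47 ≤ 53, reach 1·4 + 3·7 + 2·8 = 41.
Best is 41.

41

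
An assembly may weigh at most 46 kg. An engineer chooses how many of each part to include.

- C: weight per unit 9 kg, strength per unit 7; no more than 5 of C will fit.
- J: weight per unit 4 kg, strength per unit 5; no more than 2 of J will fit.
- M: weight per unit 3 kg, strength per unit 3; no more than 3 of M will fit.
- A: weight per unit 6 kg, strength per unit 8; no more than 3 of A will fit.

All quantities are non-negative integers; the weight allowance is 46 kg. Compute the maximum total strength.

A has the best ratio (8/6); taking only A gives at most 3×8 = 24 (stopped by the supply cap of 3).
Mixing does better — 1×C, 2×J, 3×M, and 3×A: weight 44 ≤ 46, strength 1·7 + 2·5 + 3·3 + 3·8 = 50.

50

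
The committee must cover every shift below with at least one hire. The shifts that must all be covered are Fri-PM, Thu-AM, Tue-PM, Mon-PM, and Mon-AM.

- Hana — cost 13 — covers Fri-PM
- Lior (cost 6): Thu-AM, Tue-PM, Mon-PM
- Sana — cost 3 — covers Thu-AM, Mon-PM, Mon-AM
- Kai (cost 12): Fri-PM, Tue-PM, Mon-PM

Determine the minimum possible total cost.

15

The greedy cost-per-new-shift heuristic would pick Sana, Lior, and Kai for 21, but a cheaper cover exists.
Choose Sana and Kai: together they cover Fri-PM, Thu-AM, Tue-PM, Mon-PM, Mon-AM — every shift.
Total cost: 3 + 12 = 15.
No cover costs less than 15.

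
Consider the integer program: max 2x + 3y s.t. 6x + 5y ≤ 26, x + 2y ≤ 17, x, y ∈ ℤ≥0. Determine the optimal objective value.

15

Relaxing integrality, the LP optimum is 15.60 at (x,y) = (0, 5.2), which is not an integer point.
(x,y)=(0,5): 6·0+5·5=25≤26, 1·0+2·5=10≤17, objective 15.
(x,y)=(1,4): 6·1+5·4=26≤26, 1·1+2·4=9≤17, objective 14.
(x,y)=(0,4): 6·0+5·4=20≤26, 1·0+2·4=8≤17, objective 12.
Maximum is 15 at (x,y)=(0,5).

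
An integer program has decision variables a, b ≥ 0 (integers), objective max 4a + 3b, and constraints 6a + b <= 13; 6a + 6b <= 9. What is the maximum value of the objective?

(a,b)=(1,0): 6·1+1·0=6≤13, 6·1+6·0=6≤9, objective 4.
(a,b)=(0,1): 6·0+1·1=1≤13, 6·0+6·1=6≤9, objective 3.
(a,b)=(0,0): 6·0+1·0=0≤13, 6·0+6·0=0≤9, objective 0.
The best lattice point is (1,0), giving 4.

4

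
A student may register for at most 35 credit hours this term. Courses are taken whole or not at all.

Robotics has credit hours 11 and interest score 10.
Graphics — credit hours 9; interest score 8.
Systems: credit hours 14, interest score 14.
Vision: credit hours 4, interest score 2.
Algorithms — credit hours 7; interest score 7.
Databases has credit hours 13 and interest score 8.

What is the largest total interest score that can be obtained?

Graphics + Systems + Vision + Algorithms: credit hours 9 + 14 + 4 + 7 = 34 ≤ 35, interest score 8 + 14 + 2 + 7 = 31.
Robotics + Systems + Algorithms: credit hours 11 + 14 + 7 = 32 ≤ 35, interest score 10 + 14 + 7 = 31.
Robotics + Graphics + Systems: credit hours 11 + 9 + 14 = 34 ≤ 35, interest score 10 + 8 + 14 = 32.
Best is Robotics, Graphics, and Systems with total interest score 32.

32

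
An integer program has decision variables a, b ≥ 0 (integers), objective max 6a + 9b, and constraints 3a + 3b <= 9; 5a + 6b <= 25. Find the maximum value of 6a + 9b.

(a,b)=(0,3) is feasible, giving 27.
(a,b)=(1,2) is feasible, giving 24.
No feasible integer point exceeds 27.

27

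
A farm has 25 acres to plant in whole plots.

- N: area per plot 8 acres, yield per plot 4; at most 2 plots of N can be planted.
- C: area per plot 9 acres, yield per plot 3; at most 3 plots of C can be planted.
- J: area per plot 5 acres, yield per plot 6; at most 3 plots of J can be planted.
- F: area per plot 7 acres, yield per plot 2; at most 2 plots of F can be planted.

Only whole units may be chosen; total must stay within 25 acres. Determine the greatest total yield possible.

22

J has the best ratio (6/5); taking only J gives at most 3×6 = 18 (stopped by the supply cap of 3).
Mixing does better — 1×N and 3×J: area 23 ≤ 25, yield 1·4 + 3·6 = 22.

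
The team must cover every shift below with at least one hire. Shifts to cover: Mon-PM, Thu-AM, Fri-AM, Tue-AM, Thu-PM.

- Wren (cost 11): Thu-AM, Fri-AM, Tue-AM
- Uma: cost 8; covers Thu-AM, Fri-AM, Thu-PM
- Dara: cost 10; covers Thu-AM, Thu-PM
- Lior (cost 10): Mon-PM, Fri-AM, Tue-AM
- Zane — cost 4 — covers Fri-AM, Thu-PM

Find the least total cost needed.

Choose Uma and Lior: together they cover Mon-PM, Thu-AM, Fri-AM, Tue-AM, Thu-PM — every shift.
Total cost: 8 + 10 = 18.

18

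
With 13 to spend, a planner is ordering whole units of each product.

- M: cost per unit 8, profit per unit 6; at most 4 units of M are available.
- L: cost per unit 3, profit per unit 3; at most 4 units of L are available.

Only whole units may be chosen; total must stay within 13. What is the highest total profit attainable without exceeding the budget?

12

4×L: cost 12 ≤ 13, profit 4·3 = 12.
3×L: cost 9 ≤ 13, profit 3·3 = 9.
Best is 12.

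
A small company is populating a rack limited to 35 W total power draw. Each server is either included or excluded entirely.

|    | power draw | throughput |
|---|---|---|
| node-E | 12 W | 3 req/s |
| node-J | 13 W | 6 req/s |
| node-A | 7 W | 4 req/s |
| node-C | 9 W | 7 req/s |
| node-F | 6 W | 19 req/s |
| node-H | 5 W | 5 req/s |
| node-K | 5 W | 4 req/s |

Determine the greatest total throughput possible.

Allowing fractional choices, the relaxed optimum would be about 40.4, but servers are indivisible.
node-J + node-C + node-F + node-H: power draw 13 + 9 + 6 + 5 = 33 ≤ 35, throughput 6 + 7 + 19 + 5 = 37.
node-J + node-C + node-F + node-K: power draw 13 + 9 + 6 + 5 = 33 ≤ 35, throughput 6 + 7 + 19 + 4 = 36.
node-A + node-C + node-F + node-H + node-K: power draw 7 + 9 + 6 + 5 + 5 = 32 ≤ 35, throughput 4 + 7 + 19 + 5 + 4 = 39.
Best is node-A, node-C, node-F, node-H, and node-K with total throughput 39.

39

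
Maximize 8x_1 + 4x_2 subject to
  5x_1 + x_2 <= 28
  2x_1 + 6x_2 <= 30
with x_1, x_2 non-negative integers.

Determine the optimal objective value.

52

Relaxing integrality, the LP optimum is 52.86 at (x_1,x_2) = (4.93, 3.36), which is not an integer point.
(x_1,x_2)=(5,3): 5·5+1·3=28≤28, 2·5+6·3=28≤30, objective 52.
(x_1,x_2)=(5,2): 5·5+1·2=27≤28, 2·5+6·2=22≤30, objective 48.
The best lattice point is (5,3), giving 52.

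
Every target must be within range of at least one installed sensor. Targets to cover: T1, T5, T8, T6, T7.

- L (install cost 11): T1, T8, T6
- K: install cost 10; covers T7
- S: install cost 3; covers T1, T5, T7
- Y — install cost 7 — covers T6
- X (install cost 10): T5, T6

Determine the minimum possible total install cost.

14

This is an integer covering problem.
Choose L and S: together they cover T1, T5, T8, T6, T7 — every target.
Total install cost: 11 + 3 = 14.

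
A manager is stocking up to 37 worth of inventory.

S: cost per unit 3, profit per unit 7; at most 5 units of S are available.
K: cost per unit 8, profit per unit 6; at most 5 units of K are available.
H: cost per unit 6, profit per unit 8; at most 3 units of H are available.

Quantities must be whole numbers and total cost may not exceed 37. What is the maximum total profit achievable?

This is a bounded integer knapsack.
Take 5×S and 3×H: cost 33 ≤ 37, profit 5·7 + 3·8 = 59.
S has the best ratio (7/3) and is taken to its limit of 5; remaining capacity is filled optimally with the others.

59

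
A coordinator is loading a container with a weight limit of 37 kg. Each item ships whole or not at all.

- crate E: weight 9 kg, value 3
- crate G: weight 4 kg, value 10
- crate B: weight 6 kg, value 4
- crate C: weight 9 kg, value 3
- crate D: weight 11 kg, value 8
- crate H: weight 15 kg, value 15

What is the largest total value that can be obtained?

Take crate G, crate B, crate D, and crate H: weight 4 + 6 + 11 + 15 = 36 ≤ 37, value 10 + 4 + 8 + 15 = 37.
No other feasible combination does better.

37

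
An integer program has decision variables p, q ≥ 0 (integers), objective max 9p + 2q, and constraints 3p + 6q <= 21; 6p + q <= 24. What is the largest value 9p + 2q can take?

The continuous relaxation peaks at (3.73, 1.64) with value 36.82; rounding to a feasible lattice point costs some objective.
(p,q)=(4,0): 3·4+6·0=12≤21, 6·4+1·0=24≤24, objective 36.
(p,q)=(3,2): 3·3+6·2=21≤21, 6·3+1·2=20≤24, objective 31.
(p,q)=(3,1): 3·3+6·1=15≤21, 6·3+1·1=19≤24, objective 29.
The best lattice point is (4,0), giving 36.

36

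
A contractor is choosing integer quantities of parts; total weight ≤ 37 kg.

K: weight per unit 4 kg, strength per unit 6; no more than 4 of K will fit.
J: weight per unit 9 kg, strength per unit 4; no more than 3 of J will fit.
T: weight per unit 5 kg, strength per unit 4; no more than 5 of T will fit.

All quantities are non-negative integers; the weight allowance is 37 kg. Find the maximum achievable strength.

K has the best ratio (6/4); taking only K gives at most 4×6 = 24 (stopped by the supply cap of 4).
Mixing does better — 4×K and 4×T: weight 36 ≤ 37, strength 4·6 + 4·4 = 40.

40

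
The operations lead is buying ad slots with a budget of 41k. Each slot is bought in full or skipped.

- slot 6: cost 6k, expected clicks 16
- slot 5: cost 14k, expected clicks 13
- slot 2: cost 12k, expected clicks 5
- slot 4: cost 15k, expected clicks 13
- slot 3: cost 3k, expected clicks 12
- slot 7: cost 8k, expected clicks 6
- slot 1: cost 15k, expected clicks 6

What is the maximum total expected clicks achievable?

Allowing fractional choices, the relaxed optimum would be about 56.2, but ad slots are indivisible.
slot 6 + slot 5 + slot 4 + slot 3: cost 6 + 14 + 15 + 3 = 38 ≤ 41, expected clicks 16 + 13 + 13 + 12 = 54.
slot 6 + slot 5 + slot 3 + slot 7: cost 6 + 14 + 3 + 8 = 31 ≤ 41, expected clicks 16 + 13 + 12 + 6 = 47.
Best is slot 6, slot 5, slot 4, and slot 3 with total expected clicks 54.

54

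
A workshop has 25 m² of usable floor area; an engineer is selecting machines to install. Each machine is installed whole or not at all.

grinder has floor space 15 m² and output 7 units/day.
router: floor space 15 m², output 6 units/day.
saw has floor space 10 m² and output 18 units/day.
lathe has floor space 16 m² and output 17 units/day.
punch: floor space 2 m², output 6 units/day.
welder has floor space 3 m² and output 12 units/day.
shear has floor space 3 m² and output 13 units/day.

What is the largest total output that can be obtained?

Allowing fractional choices, the relaxed optimum would be about 56.4, but machines are indivisible.
saw + welder + shear: floor space 10 + 3 + 3 = 16 ≤ 25, output 18 + 12 + 13 = 43.
saw + punch + welder + shear: floor space 10 + 2 + 3 + 3 = 18 ≤ 25, output 18 + 6 + 12 + 13 = 49.
lathe + punch + welder + shear: floor space 16 + 2 + 3 + 3 = 24 ≤ 25, output 17 + 6 + 12 + 13 = 48.
Best is saw, punch, welder, and shear with total output 49.

49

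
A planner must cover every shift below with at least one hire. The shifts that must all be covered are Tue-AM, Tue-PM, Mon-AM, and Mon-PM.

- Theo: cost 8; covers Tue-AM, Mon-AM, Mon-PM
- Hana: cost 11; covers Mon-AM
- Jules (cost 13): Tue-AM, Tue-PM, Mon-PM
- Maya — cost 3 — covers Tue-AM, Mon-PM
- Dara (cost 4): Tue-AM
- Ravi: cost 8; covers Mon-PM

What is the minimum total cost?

The greedy cost-per-new-shift heuristic would pick Maya, Theo, and Jules for 24, but a cheaper cover exists.
Choose Theo and Jules: together they cover Tue-AM, Tue-PM, Mon-AM, Mon-PM — every shift.
Total cost: 8 + 13 = 21.
No cover costs less than 21.

21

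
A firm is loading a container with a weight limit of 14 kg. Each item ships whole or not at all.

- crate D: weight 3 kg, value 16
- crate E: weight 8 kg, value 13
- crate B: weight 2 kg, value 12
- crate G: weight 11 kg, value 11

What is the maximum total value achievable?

41

Allowing fractional choices, the relaxed optimum would be about 42.0, but items are indivisible.
crate D + crate E + crate B: weight 3 + 8 + 2 = 13 ≤ 14, value 16 + 13 + 12 = 41.
crate D + crate E: weight 3 + 8 = 11 ≤ 14, value 16 + 13 = 29.
Best is crate D, crate E, and crate B with total value 41.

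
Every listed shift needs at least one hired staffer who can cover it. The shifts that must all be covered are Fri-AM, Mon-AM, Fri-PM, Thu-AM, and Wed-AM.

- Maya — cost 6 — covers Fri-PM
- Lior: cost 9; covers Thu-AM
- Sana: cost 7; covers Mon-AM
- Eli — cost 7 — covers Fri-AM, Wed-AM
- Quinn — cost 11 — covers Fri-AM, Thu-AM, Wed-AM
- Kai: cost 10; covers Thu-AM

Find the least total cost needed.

The greedy cost-per-new-shift heuristic would pick Eli, Maya, Sana, and Lior for 29, but a cheaper cover exists.
Choose Maya, Sana, and Quinn: together they cover Fri-AM, Mon-AM, Fri-PM, Thu-AM, Wed-AM — every shift.
Total cost: 6 + 7 + 11 = 24.
No cover costs less than 24.

24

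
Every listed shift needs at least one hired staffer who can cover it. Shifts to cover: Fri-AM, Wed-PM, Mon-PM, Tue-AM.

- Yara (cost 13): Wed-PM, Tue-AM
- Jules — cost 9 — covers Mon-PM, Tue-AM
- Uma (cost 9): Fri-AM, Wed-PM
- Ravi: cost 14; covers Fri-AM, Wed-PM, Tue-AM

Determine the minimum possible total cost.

Choose Jules and Uma: together they cover Fri-AM, Wed-PM, Mon-PM, Tue-AM — every shift.
Total cost: 9 + 9 = 18.
No cover costs less than 18.

18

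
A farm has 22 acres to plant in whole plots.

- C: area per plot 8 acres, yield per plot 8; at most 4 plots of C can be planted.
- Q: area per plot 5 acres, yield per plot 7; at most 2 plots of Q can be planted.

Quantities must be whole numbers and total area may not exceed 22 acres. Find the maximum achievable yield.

2×C and 1×Q: area 21 ≤ 22, yield 2·8 + 1·7 = 23.
1×C and 2×Q: area 18 ≤ 22, yield 1·8 + 2·7 = 22.
Best is 23.

23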